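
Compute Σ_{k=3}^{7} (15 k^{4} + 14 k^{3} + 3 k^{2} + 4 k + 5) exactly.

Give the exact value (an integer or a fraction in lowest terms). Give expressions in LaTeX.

Σ = 81265

t_(k+1)/t_k = (15*k**4 + 74*k**3 + 135*k**2 + 112*k + 41)/(15*k**4 + 14*k**3 + 3*k**2 + 4*k + 5).
Take A(k)=1, B(k)=1, C(k)=k**4 + 14*k**3/15 + k**2/5 + 4*k/15 + 1/3.
Solve (1)·f(k+1) − (1)·f(k) = k**4 + 14*k**3/15 + k**2/5 + 4*k/15 + 1/3.
deg f ≤ 5 (via 0,0,4).
Solve for f: f(k) = k*(3*k**4 - 4*k**3 - k**2 + 4*k + 3)/15 (degree 5 ≤ 5).
Get s_k = R·t_k = k*(3*k**4 - 4*k**3 - k**2 + 4*k + 3) with R(k) = B(k−1)f(k)/C(k) = k*(3*k**4 - 4*k**3 - k**2 + 4*k + 3)/(15*k**4 + 14*k**3 + 3*k**2 + 4*k + 5).
Check: Δs_k = 15*k**4 + 14*k**3 + 3*k**2 + 4*k + 5. ✓
Σ_(k=3)^(7) t_k = s_(8) − s_(3) = 81688 − (423) = 81265.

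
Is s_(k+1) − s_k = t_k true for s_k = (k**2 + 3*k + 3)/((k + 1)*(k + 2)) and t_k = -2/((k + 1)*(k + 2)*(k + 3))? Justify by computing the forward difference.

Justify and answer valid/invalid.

valid (s_(k+1) − s_k reduces to t_k)

s_(k+1) = (3*k + (k + 1)**2 + 6)/((k + 2)*(k + 3))
s_(k+1) − s_k = -2/(k**3 + 6*k**2 + 11*k + 6)
(s_(k+1) − s_k) − t_k = 0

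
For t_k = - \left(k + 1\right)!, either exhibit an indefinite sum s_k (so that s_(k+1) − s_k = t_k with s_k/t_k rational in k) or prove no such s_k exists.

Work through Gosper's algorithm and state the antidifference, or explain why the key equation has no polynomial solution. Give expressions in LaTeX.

Compute t_(k+1)/t_k: get k + 2.
Take A(k)=k + 2, B(k)=1, C(k)=1.
Key eq: (k + 2)·f(k+1) = (1)·f(k) + (1).
From deg A=1, deg B=0, deg C=0: d=-1.
d = -1 < 0 ⇒ no nonzero polynomial f; not summable.

none (Gosper's algorithm certifies no s_k)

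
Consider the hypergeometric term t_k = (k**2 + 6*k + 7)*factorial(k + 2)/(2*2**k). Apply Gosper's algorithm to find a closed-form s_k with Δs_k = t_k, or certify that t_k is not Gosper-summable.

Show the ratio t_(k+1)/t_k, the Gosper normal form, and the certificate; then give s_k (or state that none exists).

s_k = (k + 4)*factorial(k + 2)/2**k

Step 1: r(k) = (k + 3)*(6*k + (k + 1)**2 + 13)/(2*(k**2 + 6*k + 7)).
Factor: A=k/2 + 3/2; B=1; C=k**2 + 6*k + 7.
f must satisfy (k/2 + 3/2)·f(k+1) − (1)·f(k) = k**2 + 6*k + 7.
d = 1 from the (1,0,2) case.
A polynomial solution: f(k) = 2*(k + 4).
So s_k = (B(k−1)f/C)·t_k = (2*(k + 4)/(k**2 + 6*k + 7))·t_k = (k + 4)*factorial(k + 2)/2**k.
s_(k+1) − s_k = (k**2 + 6*k + 7)*factorial(k + 2)/(2*2**k) = t_k.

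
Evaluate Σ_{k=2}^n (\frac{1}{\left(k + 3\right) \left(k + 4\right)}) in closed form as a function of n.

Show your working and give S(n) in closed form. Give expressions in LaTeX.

t_(k+1)/t_k = (k + 3)/(k + 5).
A = k + 3, B = k + 5, C = 1.
Solve (k + 3)·f(k+1) − (k + 4)·f(k) = 1.
From deg A=1, deg B=1, deg C=0: d=1.
Solving with deg f ≤ 1: f(k) = k/3.
Get s_k = R·t_k = k/(3*(k + 3)) with R(k) = B(k−1)f(k)/C(k) = k*(k + 4)/3.
Check: Δs_k = 1/(k**2 + 7*k + 12). ✓
s_(n+1) = (n + 1)/(3*(n + 4)) and s_(2) = 2/15, so S(n) = (n - 1)/(5*(n + 4)).

S(n) = \frac{n - 1}{5 \left(n + 4\right)}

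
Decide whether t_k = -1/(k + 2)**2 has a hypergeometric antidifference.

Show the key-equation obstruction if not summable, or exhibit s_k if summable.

r(k) = (k + 2)**2/(k + 3)**2 after simplifying.
Gosper form: A/B · C(k+1)/C(k) with A=k**2 + 4*k + 4, B=k**2 + 6*k + 9, C=1.
f must satisfy (k**2 + 4*k + 4)·f(k+1) − (k**2 + 4*k + 4)·f(k) = 1.
Degrees (2,2,0) ⇒ d ≤ 0.
f = c0 ⇒ A·f(k+1) − B(k−1)·f(k) − C = -1. The system {-1 = 0} is inconsistent; no antidifference.

No — t_k has no hypergeometric antidifference.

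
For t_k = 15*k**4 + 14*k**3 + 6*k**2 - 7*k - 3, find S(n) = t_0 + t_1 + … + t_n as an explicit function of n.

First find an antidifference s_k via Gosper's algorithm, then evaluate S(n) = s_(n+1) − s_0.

S(n) = 3*n**5 + 11*n**4 + 14*n**3 + 3*n**2 - 6*n - 3

t_(k+1)/t_k = (15*k**4 + 74*k**3 + 138*k**2 + 107*k + 25)/(15*k**4 + 14*k**3 + 6*k**2 - 7*k - 3).
Take A(k)=1, B(k)=1, C(k)=k**4 + 14*k**3/15 + 2*k**2/5 - 7*k/15 - 1/5.
Need (1)·f(k+1) − (1)·f(k) = k**4 + 14*k**3/15 + 2*k**2/5 - 7*k/15 - 1/5.
Bound: deg f ≤ 5.
Match coefficients ⇒ f(k) = k*(3*k**4 - 4*k**3 - 3*k + 1)/15.
R(k) = B(k−1)·f(k)/C(k) = k*(3*k**4 - 4*k**3 - 3*k + 1)/(15*k**4 + 14*k**3 + 6*k**2 - 7*k - 3); s_k = R·t_k = k*(3*k**4 - 4*k**3 - 3*k + 1).
s_(k+1) − s_k = 15*k**4 + 14*k**3 + 6*k**2 - 7*k - 3 = t_k.
s_(n+1) = 3*n**5 + 11*n**4 + 14*n**3 + 3*n**2 - 6*n - 3 and s_(0) = 0, so S(n) = 3*n**5 + 11*n**4 + 14*n**3 + 3*n**2 - 6*n - 3.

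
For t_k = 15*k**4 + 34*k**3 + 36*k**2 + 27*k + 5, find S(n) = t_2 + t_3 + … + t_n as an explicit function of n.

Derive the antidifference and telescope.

r(k) = (15*k**4 + 94*k**3 + 228*k**2 + 261*k + 117)/(15*k**4 + 34*k**3 + 36*k**2 + 27*k + 5) after simplifying.
A = 1, B = 1, C = k**4 + 34*k**3/15 + 12*k**2/5 + 9*k/5 + 1/3.
Need (1)·f(k+1) − (1)·f(k) = k**4 + 34*k**3/15 + 12*k**2/5 + 9*k/5 + 1/3.
From deg A=0, deg B=0, deg C=4: d=5.
Match coefficients ⇒ f(k) = k*(3*k**4 + k**3 + 4*k - 3)/15.
Certificate R = B(k−1)f/C = k*(3*k**4 + k**3 + 4*k - 3)/(15*k**4 + 34*k**3 + 36*k**2 + 27*k + 5) gives s_k = k*(3*k**4 + k**3 + 4*k - 3).
Check: Δs_k = 15*k**4 + 34*k**3 + 36*k**2 + 27*k + 5. ✓
Σ_(k=2)^n t_k = s_(n+1) − s_(2) = (3*n**5 + 16*n**4 + 34*n**3 + 40*n**2 + 24*n + 5) − (122), i.e. 3*n**5 + 16*n**4 + 34*n**3 + 40*n**2 + 24*n - 117.

S(n) = 3*n**5 + 16*n**4 + 34*n**3 + 40*n**2 + 24*n - 117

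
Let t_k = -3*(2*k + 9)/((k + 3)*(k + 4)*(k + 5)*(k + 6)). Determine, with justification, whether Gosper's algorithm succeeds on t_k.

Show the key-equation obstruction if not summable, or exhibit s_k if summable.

Compute t_(k+1)/t_k: get (k + 3)*(2*k + 11)/((k + 7)*(2*k + 9)).
A = k + 3, B = k + 7, C = k + 9/2.
f must satisfy (k + 3)·f(k+1) − (k + 6)·f(k) = k + 9/2.
From deg A=1, deg B=1, deg C=1: d=3.
Match coefficients ⇒ f(k) = k*(k + 4)*(k + 8)/30.
Then R = B(k−1)f/C = k*(k + 4)*(k + 6)*(k + 8)/(15*(2*k + 9)), so s_k = R(k)·t_k = k*(-k - 8)/(5*(k**2 + 8*k + 15)).
Verify: 3*(-2*k - 9)/(k**4 + 18*k**3 + 119*k**2 + 342*k + 360) matches t_k.

Yes. s_k = k*(-k - 8)/(5*(k**2 + 8*k + 15)).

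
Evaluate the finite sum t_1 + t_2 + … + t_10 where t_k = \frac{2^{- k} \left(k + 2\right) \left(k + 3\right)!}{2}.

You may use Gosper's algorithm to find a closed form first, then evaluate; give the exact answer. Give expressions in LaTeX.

Step 1: r(k) = (k + 3)*(k + 4)/(2*(k + 2)).
Normal form (A,B,C) = (k/2 + 2, 1, k + 2).
f must satisfy (k/2 + 2)·f(k+1) − (1)·f(k) = k + 2.
deg f ≤ 0 (via 1,0,1).
Coefficient equations give f(k) = 2.
R(k) = B(k−1)·f(k)/C(k) = 2/(k + 2); s_k = R·t_k = factorial(k + 3)/2**k.
s_(k+1) − s_k = (k + 2)*factorial(k + 3)/(2*2**k) = t_k.
Evaluate s at k=11 and k=1: 42567525 and 12; difference 42567513.

Σ = 42567513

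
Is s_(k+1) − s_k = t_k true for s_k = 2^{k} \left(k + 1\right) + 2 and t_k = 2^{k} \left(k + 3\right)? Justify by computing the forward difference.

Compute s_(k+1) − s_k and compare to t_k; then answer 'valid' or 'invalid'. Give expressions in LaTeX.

s_(k+1) = 2*2**k*(k + 2) + 2
s_(k+1) − s_k = 2**k*(k + 3)
(s_(k+1) − s_k) − t_k = 0

valid (s_(k+1) − s_k reduces to t_k)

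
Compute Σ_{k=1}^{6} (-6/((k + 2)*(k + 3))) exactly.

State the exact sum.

Σ = -4/3

r(k) = (k + 2)/(k + 4) after simplifying.
Take A(k)=k + 2, B(k)=k + 4, C(k)=1.
Set up (k + 2)·f(k+1) − (k + 3)·f(k) − (1) = 0.
d = 1 from the (1,1,0) case.
A polynomial solution: f(k) = k/2.
R(k) = B(k−1)·f(k)/C(k) = k*(k + 3)/2; s_k = R·t_k = -3*k/(k + 2).
Check: Δs_k = -6/(k**2 + 5*k + 6). ✓
Sum = s_(7) − s_(1); s_(7) = -7/3, s_(1) = -1 ⇒ -4/3.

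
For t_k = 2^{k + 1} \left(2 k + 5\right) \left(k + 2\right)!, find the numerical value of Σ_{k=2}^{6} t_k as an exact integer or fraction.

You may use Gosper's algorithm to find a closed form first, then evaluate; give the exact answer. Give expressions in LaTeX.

Ratio r(k) = 2*(k + 3)*(2*k + 7)/(2*k + 5).
Normal form (A,B,C) = (2*k + 6, 1, k + 5/2).
f must satisfy (2*k + 6)·f(k+1) − (1)·f(k) = k + 5/2.
From deg A=1, deg B=0, deg C=1: d=0.
Match coefficients ⇒ f(k) = 1/2.
Then R = B(k−1)f/C = 1/(2*k + 5), so s_k = R(k)·t_k = 2**(k + 1)*factorial(k + 2).
Check: Δs_k = 2**(k + 1)*(2*k + 5)*factorial(k + 2). ✓
Evaluate s at k=7 and k=2: 92897280 and 192; difference 92897088.

Σ = 92897088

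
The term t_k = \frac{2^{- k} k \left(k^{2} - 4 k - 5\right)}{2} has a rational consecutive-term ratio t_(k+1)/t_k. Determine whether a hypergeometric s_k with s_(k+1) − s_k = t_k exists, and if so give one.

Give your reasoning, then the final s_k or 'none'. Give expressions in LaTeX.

s_k = 2^{- k} \left(- k^{3} + k^{2} + 4 k + 4\right)

Step 1: r(k) = (k**2/2 - k - 4)/(k*(k - 5)).
So A=1/2 and B=1, with C=k**3 - 4*k**2 - 5*k.
Key eq: (1/2)·f(k+1) = (1)·f(k) + (k**3 - 4*k**2 - 5*k).
deg f ≤ 3 (via 0,0,3).
Coefficient equations give f(k) = -2*(k**3 - k**2 - 4*k - 4).
Then R = B(k−1)f/C = -2*(k**3 - k**2 - 4*k - 4)/(k*(k - 5)*(k + 1)), so s_k = R(k)·t_k = (-k**3 + k**2 + 4*k + 4)/2**k.
Check: Δs_k = k*(k**2 - 4*k - 5)/(2*2**k). ✓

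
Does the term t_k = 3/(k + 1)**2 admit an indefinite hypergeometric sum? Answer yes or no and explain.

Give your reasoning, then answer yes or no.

No; the coefficient equations for f are inconsistent.

t_(k+1)/t_k = (k + 1)**2/(k + 2)**2.
Factor: A=k**2 + 2*k + 1; B=k**2 + 4*k + 4; C=1.
Solve (k**2 + 2*k + 1)·f(k+1) − (k**2 + 2*k + 1)·f(k) = 1.
Degrees (2,2,0) ⇒ d ≤ 0.
f = c0 ⇒ A·f(k+1) − B(k−1)·f(k) − C = -1. The system {-1 = 0} is inconsistent; no antidifference.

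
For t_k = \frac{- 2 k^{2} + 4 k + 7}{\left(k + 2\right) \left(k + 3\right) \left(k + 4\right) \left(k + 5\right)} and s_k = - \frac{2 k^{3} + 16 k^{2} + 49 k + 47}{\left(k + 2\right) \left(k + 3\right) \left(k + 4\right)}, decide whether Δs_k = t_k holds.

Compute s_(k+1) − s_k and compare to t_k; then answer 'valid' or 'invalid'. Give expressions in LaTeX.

Valid — Δs_k = t_k.

s_(k+1) = (-49*k - 2*(k + 1)**3 - 16*(k + 1)**2 - 96)/((k + 3)*(k + 4)*(k + 5))
s_(k+1) − s_k = (-2*k**2 + 4*k + 7)/(k**4 + 14*k**3 + 71*k**2 + 154*k + 120)
(s_(k+1) − s_k) − t_k = 0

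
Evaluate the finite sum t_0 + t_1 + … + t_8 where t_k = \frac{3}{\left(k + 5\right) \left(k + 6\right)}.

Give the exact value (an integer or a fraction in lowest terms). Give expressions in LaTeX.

r(k) = (k + 5)/(k + 7) after simplifying.
Normal form (A,B,C) = (k + 5, k + 7, 1).
f must satisfy (k + 5)·f(k+1) − (k + 6)·f(k) = 1.
From deg A=1, deg B=1, deg C=0: d=1.
Solve for f: f(k) = k/5 (degree 1 ≤ 1).
Get s_k = R·t_k = 3*k/(5*(k + 5)) with R(k) = B(k−1)f(k)/C(k) = k*(k + 6)/5.
s_(k+1) − s_k = 3/(k**2 + 11*k + 30) = t_k.
Sum = s_(9) − s_(0); s_(9) = 27/70, s_(0) = 0 ⇒ 27/70.

Σ = 27/70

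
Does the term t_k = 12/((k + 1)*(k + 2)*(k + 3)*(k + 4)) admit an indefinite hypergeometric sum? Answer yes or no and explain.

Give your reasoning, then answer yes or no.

t_(k+1)/t_k = (k + 1)/(k + 5).
Factor: A=k + 1; B=k + 5; C=1.
Solve (k + 1)·f(k+1) − (k + 4)·f(k) = 1.
deg f ≤ 3 (via 1,1,0).
Solve for f: f(k) = k*(k**2 + 6*k + 11)/18 (degree 3 ≤ 3).
Get s_k = R·t_k = 2*k*(k**2 + 6*k + 11)/(3*(k + 1)*(k + 2)*(k + 3)) with R(k) = B(k−1)f(k)/C(k) = k*(k + 4)*(k**2 + 6*k + 11)/18.
Δs = 12/(k**4 + 10*k**3 + 35*k**2 + 50*k + 24), as required.

Yes. s_k = 2*k*(k**2 + 6*k + 11)/(3*(k + 1)*(k + 2)*(k + 3)).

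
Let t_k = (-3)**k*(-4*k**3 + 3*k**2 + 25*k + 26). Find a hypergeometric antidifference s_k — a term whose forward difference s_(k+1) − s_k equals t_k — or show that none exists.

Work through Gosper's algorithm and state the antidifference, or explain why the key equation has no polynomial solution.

s_k = (-3)**k*(k**3 - 3*k**2 - 4*k - 2)

t_(k+1)/t_k = 3*(-4*k**3 - 9*k**2 + 19*k + 50)/(4*k**3 - 3*k**2 - 25*k - 26).
Factor: A=-3; B=1; C=k**3 - 3*k**2/4 - 25*k/4 - 13/2.
f must satisfy (-3)·f(k+1) − (1)·f(k) = k**3 - 3*k**2/4 - 25*k/4 - 13/2.
Degrees (0,0,3) ⇒ d ≤ 3.
Coefficient equations give f(k) = -(k**3 - 3*k**2 - 4*k - 2)/4.
So s_k = (B(k−1)f/C)·t_k = (-(k**3 - 3*k**2 - 4*k - 2)/(4*k**3 - 3*k**2 - 25*k - 26))·t_k = (-3)**k*(k**3 - 3*k**2 - 4*k - 2).
s_(k+1) − s_k = (-3)**k*(-4*k**3 + 3*k**2 + 25*k + 26) = t_k.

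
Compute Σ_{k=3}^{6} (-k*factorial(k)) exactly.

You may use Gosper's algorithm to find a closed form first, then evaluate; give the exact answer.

Σ = -5034

r(k) = (k + 1)**2/k after simplifying.
So A=k + 1 and B=1, with C=k.
f must satisfy (k + 1)·f(k+1) − (1)·f(k) = k.
Degrees (1,0,1) ⇒ d ≤ 0.
Coefficient equations give f(k) = 1.
R(k) = B(k−1)·f(k)/C(k) = 1/k; s_k = R·t_k = -factorial(k).
Check: Δs_k = -k*factorial(k). ✓
Sum = s_(7) − s_(3); s_(7) = -5040, s_(3) = -6 ⇒ -5034.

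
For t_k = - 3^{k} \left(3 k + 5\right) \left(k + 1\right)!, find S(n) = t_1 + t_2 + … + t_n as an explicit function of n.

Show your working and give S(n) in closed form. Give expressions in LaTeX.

r(k) = 3*(k + 2)*(3*k + 8)/(3*k + 5) after simplifying.
So A=3*k + 6 and B=1, with C=k + 5/3.
Solve (3*k + 6)·f(k+1) − (1)·f(k) = k + 5/3.
Bound: deg f ≤ 0.
Match coefficients ⇒ f(k) = 1/3.
So s_k = (B(k−1)f/C)·t_k = (1/(3*k + 5))·t_k = -3**k*factorial(k + 1).
Check: Δs_k = -3**k*(3*k + 5)*factorial(k + 1). ✓
Evaluate: s_(n+1) = -3**(n + 1)*factorial(n + 2); subtract s_(1) = -6 ⇒ S(n) = -3*3**n*factorial(n + 2) + 6.

S(n) = - 3 \cdot 3^{n} \left(n + 2\right)! + 6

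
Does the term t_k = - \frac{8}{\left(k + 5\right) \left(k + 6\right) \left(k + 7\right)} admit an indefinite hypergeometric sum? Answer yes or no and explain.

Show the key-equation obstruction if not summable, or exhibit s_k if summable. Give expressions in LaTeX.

r(k) = (k + 5)/(k + 8) after simplifying.
Take A(k)=k + 5, B(k)=k + 8, C(k)=1.
Solve (k + 5)·f(k+1) − (k + 7)·f(k) = 1.
d = 2 from the (1,1,0) case.
Coefficient equations give f(k) = k*(k + 11)/60.
So s_k = (B(k−1)f/C)·t_k = (k*(k + 7)*(k + 11)/60)·t_k = 2*k*(-k - 11)/(15*(k + 5)*(k + 6)).
s_(k+1) − s_k = -8/(k**3 + 18*k**2 + 107*k + 210) = t_k.

Yes. s_k = \frac{2 k \left(- k - 11\right)}{15 \left(k + 5\right) \left(k + 6\right)}.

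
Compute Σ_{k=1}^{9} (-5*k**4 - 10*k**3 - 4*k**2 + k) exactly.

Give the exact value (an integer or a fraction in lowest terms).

Σ = -98010

Compute t_(k+1)/t_k: get (5*k**3 + 25*k**2 + 39*k + 18)/(k*(5*k**2 + 5*k - 1)).
A = 1, B = 1, C = k**4 + 2*k**3 + 4*k**2/5 - k/5.
Solve (1)·f(k+1) − (1)·f(k) = k**4 + 2*k**3 + 4*k**2/5 - k/5.
Bound: deg f ≤ 5.
Match coefficients ⇒ f(k) = k*(k - 1)**2*(k + 1)**2/5.
Get s_k = R·t_k = -k**5 + 2*k**3 - k with R(k) = B(k−1)f(k)/C(k) = (k - 1)**2*(k + 1)/(5*k**2 + 5*k - 1).
Verify: k*(-5*k**3 - 10*k**2 - 4*k + 1) matches t_k.
Evaluate s at k=10 and k=1: -98010 and 0; difference -98010.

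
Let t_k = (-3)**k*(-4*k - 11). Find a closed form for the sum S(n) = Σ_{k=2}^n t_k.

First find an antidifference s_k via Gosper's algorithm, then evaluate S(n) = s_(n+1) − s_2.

S(n) = -3*(-3)**n*n + 3*(-3)**(n + 1) - 36

t_(k+1)/t_k = 3*(-4*k - 15)/(4*k + 11).
So A=-3 and B=1, with C=k + 11/4.
Key eq: (-3)·f(k+1) = (1)·f(k) + (k + 11/4).
d = 1 from the (0,0,1) case.
Coefficient equations give f(k) = -(k + 2)/4.
Then R = B(k−1)f/C = -(k + 2)/(4*k + 11), so s_k = R(k)·t_k = (-3)**k*(k + 2).
Δs = (-3)**k*(-4*k - 11), as required.
s_(n+1) = (-3)**(n + 1)*(n + 3) and s_(2) = 36, so S(n) = -3*(-3)**n*n + 3*(-3)**(n + 1) - 36.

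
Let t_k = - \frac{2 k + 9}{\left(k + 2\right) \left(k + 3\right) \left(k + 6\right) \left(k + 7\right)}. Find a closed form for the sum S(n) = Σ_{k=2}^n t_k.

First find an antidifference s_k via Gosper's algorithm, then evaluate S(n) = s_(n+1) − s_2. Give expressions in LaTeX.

S(n) = \frac{- n^{2} - 10 n + 11}{32 \left(n^{2} + 10 n + 21\right)}

r(k) = (k + 2)*(k + 6)*(2*k + 11)/((k + 4)*(k + 8)*(2*k + 9)) after simplifying.
Gosper form: A/B · C(k+1)/C(k) with A=k + 2, B=k + 8, C=k**3 + 27*k**2/2 + 121*k/2 + 90.
f must satisfy (k + 2)·f(k+1) − (k + 7)·f(k) = k**3 + 27*k**2/2 + 121*k/2 + 90.
d = 5 from the (1,1,3) case.
Solve for f: f(k) = k*(k + 3)*(k + 4)*(k + 5)*(k + 8)/24 (degree 5 ≤ 5).
Certificate R = B(k−1)f/C = k*(k + 3)*(k + 7)*(k + 8)/(12*(2*k + 9)) gives s_k = k*(-k - 8)/(12*(k**2 + 8*k + 12)).
Verify: (-2*k - 9)/(k**4 + 18*k**3 + 113*k**2 + 288*k + 252) matches t_k.
Σ_(k=2)^n t_k = s_(n+1) − s_(2) = ((-n**2 - 10*n - 9)/(12*(n**2 + 10*n + 21))) − (-5/96), i.e. (-n**2 - 10*n + 11)/(32*(n**2 + 10*n + 21)).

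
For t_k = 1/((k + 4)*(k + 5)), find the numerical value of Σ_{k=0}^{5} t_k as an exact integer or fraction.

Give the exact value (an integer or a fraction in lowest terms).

Σ = 3/20

Ratio r(k) = (k + 4)/(k + 6).
So A=k + 4 and B=k + 6, with C=1.
Set up (k + 4)·f(k+1) − (k + 5)·f(k) − (1) = 0.
d = 1 from the (1,1,0) case.
Match coefficients ⇒ f(k) = k/4.
Certificate R = B(k−1)f/C = k*(k + 5)/4 gives s_k = k/(4*(k + 4)).
Δs = 1/(k**2 + 9*k + 20), as required.
Evaluate s at k=6 and k=0: 3/20 and 0; difference 3/20.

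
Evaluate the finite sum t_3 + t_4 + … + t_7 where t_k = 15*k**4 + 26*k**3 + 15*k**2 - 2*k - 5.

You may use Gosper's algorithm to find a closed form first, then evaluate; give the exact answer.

Σ = 91985

Compute t_(k+1)/t_k: get (15*k**4 + 86*k**3 + 183*k**2 + 166*k + 49)/(15*k**4 + 26*k**3 + 15*k**2 - 2*k - 5).
Factor: A=1; B=1; C=k**4 + 26*k**3/15 + k**2 - 2*k/15 - 1/3.
Need (1)·f(k+1) − (1)·f(k) = k**4 + 26*k**3/15 + k**2 - 2*k/15 - 1/3.
Bound: deg f ≤ 5.
Solve for f: f(k) = k*(3*k**4 - k**3 - 3*k**2 - 2*k - 2)/15 (degree 5 ≤ 5).
Then R = B(k−1)f/C = k*(3*k**4 - k**3 - 3*k**2 - 2*k - 2)/(15*k**4 + 26*k**3 + 15*k**2 - 2*k - 5), so s_k = R(k)·t_k = k*(3*k**4 - k**3 - 3*k**2 - 2*k - 2).
s_(k+1) − s_k = 15*k**4 + 26*k**3 + 15*k**2 - 2*k - 5 = t_k.
Evaluate s at k=8 and k=3: 92528 and 543; difference 91985.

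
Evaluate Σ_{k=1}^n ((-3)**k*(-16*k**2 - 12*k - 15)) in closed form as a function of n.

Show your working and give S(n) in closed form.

S(n) = -12*(-3)**n*n**2 - 15*(-3)**n*n - 12*(-3)**n + 12

Step 1: r(k) = 3*(-16*k**2 - 44*k - 43)/(16*k**2 + 12*k + 15).
So A=-3 and B=1, with C=k**2 + 3*k/4 + 15/16.
Set up (-3)·f(k+1) − (1)·f(k) − (k**2 + 3*k/4 + 15/16) = 0.
deg f ≤ 2 (via 0,0,2).
Match coefficients ⇒ f(k) = -(4*k**2 - 3*k + 3)/16.
Then R = B(k−1)f/C = -(4*k**2 - 3*k + 3)/(16*k**2 + 12*k + 15), so s_k = R(k)·t_k = (-3)**k*(4*k**2 - 3*k + 3).
Check: Δs_k = (-3)**k*(-16*k**2 - 12*k - 15). ✓
Telescope: S(n) = s_(n+1) − s_(1) = (-3)**(n + 1)*(4*n**2 + 5*n + 4) − (-12) = -12*(-3)**n*n**2 - 15*(-3)**n*n - 12*(-3)**n + 12.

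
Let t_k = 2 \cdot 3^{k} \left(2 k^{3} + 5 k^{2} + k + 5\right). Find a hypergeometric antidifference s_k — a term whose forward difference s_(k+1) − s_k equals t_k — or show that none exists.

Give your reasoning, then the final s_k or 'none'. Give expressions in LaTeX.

s_k = 2 \cdot 3^{k} \left(k^{3} - 2 k^{2} + 2 k + 1\right)

The ratio is 3*(2*k**3 + 11*k**2 + 17*k + 13)/(2*k**3 + 5*k**2 + k + 5).
Normal form (A,B,C) = (3, 1, k**3 + 5*k**2/2 + k/2 + 5/2).
Key eq: (3)·f(k+1) = (1)·f(k) + (k**3 + 5*k**2/2 + k/2 + 5/2).
Bound: deg f ≤ 3.
Solve for f: f(k) = (k**3 - 2*k**2 + 2*k + 1)/2 (degree 3 ≤ 3).
R(k) = B(k−1)·f(k)/C(k) = (k**3 - 2*k**2 + 2*k + 1)/(2*k**3 + 5*k**2 + k + 5); s_k = R·t_k = 2*3**k*(k**3 - 2*k**2 + 2*k + 1).
Check: Δs_k = 2*3**k*(2*k**3 + 5*k**2 + k + 5). ✓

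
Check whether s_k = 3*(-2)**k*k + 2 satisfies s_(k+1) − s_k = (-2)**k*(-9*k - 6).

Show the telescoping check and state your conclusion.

valid (s_(k+1) − s_k reduces to t_k)

s_(k+1) = -6*(-2)**k*(k + 1) + 2
s_(k+1) − s_k = (-2)**k*(-9*k - 6)
(s_(k+1) − s_k) − t_k = 0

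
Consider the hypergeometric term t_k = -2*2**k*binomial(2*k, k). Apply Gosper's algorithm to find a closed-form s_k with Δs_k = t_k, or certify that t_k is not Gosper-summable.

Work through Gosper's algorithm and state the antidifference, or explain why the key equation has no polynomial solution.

no hypergeometric antidifference exists

Ratio r(k) = 4*(2*k + 1)/(k + 1).
Gosper form: A/B · C(k+1)/C(k) with A=8*k + 4, B=k + 1, C=1.
Key eq: (8*k + 4)·f(k+1) = (k)·f(k) + (1).
d = -1 from the (1,1,0) case.
Negative degree bound (-1): no f exists, t_k not Gosper-summable.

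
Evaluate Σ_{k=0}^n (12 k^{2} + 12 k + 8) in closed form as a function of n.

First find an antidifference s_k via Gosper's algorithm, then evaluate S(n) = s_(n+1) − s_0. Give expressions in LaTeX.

S(n) = 4 n^{3} + 12 n^{2} + 16 n + 8

Step 1: r(k) = (3*k**2 + 9*k + 8)/(3*k**2 + 3*k + 2).
Gosper form: A/B · C(k+1)/C(k) with A=1, B=1, C=k**2 + k + 2/3.
Need (1)·f(k+1) − (1)·f(k) = k**2 + k + 2/3.
deg f ≤ 3 (via 0,0,2).
Solving with deg f ≤ 3: f(k) = k*(k**2 + 1)/3.
R(k) = B(k−1)·f(k)/C(k) = k*(k**2 + 1)/(3*k**2 + 3*k + 2); s_k = R·t_k = 4*k*(k**2 + 1).
s_(k+1) − s_k = 12*k**2 + 12*k + 8 = t_k.
Evaluate: s_(n+1) = 4*n**3 + 12*n**2 + 16*n + 8; subtract s_(0) = 0 ⇒ S(n) = 4*n**3 + 12*n**2 + 16*n + 8.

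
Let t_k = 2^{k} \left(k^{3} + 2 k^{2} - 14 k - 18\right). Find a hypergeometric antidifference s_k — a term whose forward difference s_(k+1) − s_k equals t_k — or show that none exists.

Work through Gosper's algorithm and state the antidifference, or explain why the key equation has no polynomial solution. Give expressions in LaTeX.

r(k) = 2*(k**3 + 5*k**2 - 7*k - 29)/(k**3 + 2*k**2 - 14*k - 18) after simplifying.
Normal form (A,B,C) = (2, 1, k**3 + 2*k**2 - 14*k - 18).
Need (2)·f(k+1) − (1)·f(k) = k**3 + 2*k**2 - 14*k - 18.
Degrees (0,0,3) ⇒ d ≤ 3.
Match coefficients ⇒ f(k) = k**3 - 4*k**2 - 4*k - 4.
So s_k = (B(k−1)f/C)·t_k = ((k**3 - 4*k**2 - 4*k - 4)/(k**3 + 2*k**2 - 14*k - 18))·t_k = 2**k*(k**3 - 4*k**2 - 4*k - 4).
Δs = 2**k*(k**3 + 2*k**2 - 14*k - 18), as required.

s_k = 2^{k} \left(k^{3} - 4 k^{2} - 4 k - 4\right)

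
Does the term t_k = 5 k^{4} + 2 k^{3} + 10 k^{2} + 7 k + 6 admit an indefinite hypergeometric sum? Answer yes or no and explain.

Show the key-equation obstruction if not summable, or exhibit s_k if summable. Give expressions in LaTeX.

r(k) = (5*k**4 + 22*k**3 + 46*k**2 + 53*k + 30)/(5*k**4 + 2*k**3 + 10*k**2 + 7*k + 6) after simplifying.
Gosper form: A/B · C(k+1)/C(k) with A=1, B=1, C=k**4 + 2*k**3/5 + 2*k**2 + 7*k/5 + 6/5.
Key eq: (1)·f(k+1) = (1)·f(k) + (k**4 + 2*k**3/5 + 2*k**2 + 7*k/5 + 6/5).
Bound: deg f ≤ 5.
Match coefficients ⇒ f(k) = k*(k**4 - 2*k**3 + 4*k**2 - k + 4)/5.
So s_k = (B(k−1)f/C)·t_k = (k*(k**4 - 2*k**3 + 4*k**2 - k + 4)/(5*k**4 + 2*k**3 + 10*k**2 + 7*k + 6))·t_k = k*(k**4 - 2*k**3 + 4*k**2 - k + 4).
Check: Δs_k = 5*k**4 + 2*k**3 + 10*k**2 + 7*k + 6. ✓

Yes. s_k = k \left(k^{4} - 2 k^{3} + 4 k^{2} - k + 4\right).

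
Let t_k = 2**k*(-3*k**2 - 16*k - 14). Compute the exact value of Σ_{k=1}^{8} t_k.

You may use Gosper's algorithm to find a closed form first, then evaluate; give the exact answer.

r(k) = 2*(3*k**2 + 22*k + 33)/(3*k**2 + 16*k + 14) after simplifying.
A = 2, B = 1, C = k**2 + 16*k/3 + 14/3.
f must satisfy (2)·f(k+1) − (1)·f(k) = k**2 + 16*k/3 + 14/3.
Degrees (0,0,2) ⇒ d ≤ 2.
A polynomial solution: f(k) = k*(3*k + 4)/3.
R(k) = B(k−1)·f(k)/C(k) = k*(3*k + 4)/(3*k**2 + 16*k + 14); s_k = R·t_k = 2**k*k*(-3*k - 4).
Verify: 2**k*(-3*k**2 - 16*k - 14) matches t_k.
Sum = s_(9) − s_(1); s_(9) = -142848, s_(1) = -14 ⇒ -142834.

Σ = -142834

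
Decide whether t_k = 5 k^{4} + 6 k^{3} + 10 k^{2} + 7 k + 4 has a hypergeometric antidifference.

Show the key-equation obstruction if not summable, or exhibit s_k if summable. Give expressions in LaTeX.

Yes. s_k = k \left(k^{4} - k^{3} + 2 k^{2} + 2\right).

r(k) = (5*k**4 + 26*k**3 + 58*k**2 + 65*k + 32)/(5*k**4 + 6*k**3 + 10*k**2 + 7*k + 4) after simplifying.
Gosper form: A/B · C(k+1)/C(k) with A=1, B=1, C=k**4 + 6*k**3/5 + 2*k**2 + 7*k/5 + 4/5.
Solve (1)·f(k+1) − (1)·f(k) = k**4 + 6*k**3/5 + 2*k**2 + 7*k/5 + 4/5.
Bound: deg f ≤ 5.
Coefficient equations give f(k) = k*(k**4 - k**3 + 2*k**2 + 2)/5.
So s_k = (B(k−1)f/C)·t_k = (k*(k**4 - k**3 + 2*k**2 + 2)/(5*k**4 + 6*k**3 + 10*k**2 + 7*k + 4))·t_k = k*(k**4 - k**3 + 2*k**2 + 2).
Verify: 5*k**4 + 6*k**3 + 10*k**2 + 7*k + 4 matches t_k.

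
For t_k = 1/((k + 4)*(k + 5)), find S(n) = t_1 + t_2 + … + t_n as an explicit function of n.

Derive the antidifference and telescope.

t_(k+1)/t_k = (k + 4)/(k + 6).
Gosper form: A/B · C(k+1)/C(k) with A=k + 4, B=k + 6, C=1.
Solve (k + 4)·f(k+1) − (k + 5)·f(k) = 1.
d = 1 from the (1,1,0) case.
Coefficient equations give f(k) = k/4.
Certificate R = B(k−1)f/C = k*(k + 5)/4 gives s_k = k/(4*(k + 4)).
Check: Δs_k = 1/(k**2 + 9*k + 20). ✓
s_(n+1) = (n + 1)/(4*(n + 5)) and s_(1) = 1/20, so S(n) = n/(5*(n + 5)).

S(n) = n/(5*(n + 5))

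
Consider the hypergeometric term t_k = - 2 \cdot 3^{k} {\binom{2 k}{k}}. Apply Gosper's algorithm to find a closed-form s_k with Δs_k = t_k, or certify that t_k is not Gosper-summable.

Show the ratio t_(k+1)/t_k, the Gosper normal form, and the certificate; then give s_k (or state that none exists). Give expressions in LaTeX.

no hypergeometric antidifference exists

The ratio is 6*(2*k + 1)/(k + 1).
Take A(k)=12*k + 6, B(k)=k + 1, C(k)=1.
Need (12*k + 6)·f(k+1) − (k)·f(k) = 1.
Bound: deg f ≤ -1.
Negative degree bound (-1): no f exists, t_k not Gosper-summable.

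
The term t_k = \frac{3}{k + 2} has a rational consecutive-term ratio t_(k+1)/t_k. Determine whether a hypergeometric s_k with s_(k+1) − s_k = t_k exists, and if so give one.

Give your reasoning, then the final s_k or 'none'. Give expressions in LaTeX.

none (Gosper's algorithm certifies no s_k)

The ratio is (k + 2)/(k + 3).
Gosper form: A/B · C(k+1)/C(k) with A=k + 2, B=k + 3, C=1.
f must satisfy (k + 2)·f(k+1) − (k + 2)·f(k) = 1.
From deg A=1, deg B=1, deg C=0: d=0.
f = c0 ⇒ A·f(k+1) − B(k−1)·f(k) − C = -1. The system {-1 = 0} is inconsistent; no antidifference.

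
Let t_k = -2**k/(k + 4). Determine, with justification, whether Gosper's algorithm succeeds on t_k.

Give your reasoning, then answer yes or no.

r(k) = 2*(k + 4)/(k + 5) after simplifying.
So A=2*k + 8 and B=k + 5, with C=1.
f must satisfy (2*k + 8)·f(k+1) − (k + 4)·f(k) = 1.
From deg A=1, deg B=1, deg C=0: d=-1.
d = -1 < 0 ⇒ no nonzero polynomial f; not summable.

No; the degree bound rules out any f.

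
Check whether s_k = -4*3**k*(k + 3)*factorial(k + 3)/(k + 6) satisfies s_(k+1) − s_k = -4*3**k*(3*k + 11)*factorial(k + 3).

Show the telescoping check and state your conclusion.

Invalid: residual 12*3**k*(3*k**2 + 29*k + 65)*factorial(k + 3)/((k + 6)*(k + 7)) ≠ 0.

s_(k+1) = -12*3**k*(k + 4)*factorial(k + 4)/(k + 7)
s_(k+1) − s_k = -4*3**k*(3*k**3 + 41*k**2 + 182*k + 267)*factorial(k + 3)/((k + 6)*(k + 7))
(s_(k+1) − s_k) − t_k = 12*3**k*(3*k**2 + 29*k + 65)*factorial(k + 3)/((k + 6)*(k + 7))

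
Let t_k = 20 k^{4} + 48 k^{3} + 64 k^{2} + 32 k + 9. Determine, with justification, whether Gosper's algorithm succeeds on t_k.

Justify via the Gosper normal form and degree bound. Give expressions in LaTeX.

Yes. s_k = k \left(4 k^{4} + 2 k^{3} + 4 k^{2} - 4 k + 3\right).

Compute t_(k+1)/t_k: get (20*k**4 + 128*k**3 + 328*k**2 + 384*k + 173)/(20*k**4 + 48*k**3 + 64*k**2 + 32*k + 9).
A = 1, B = 1, C = k**4 + 12*k**3/5 + 16*k**2/5 + 8*k/5 + 9/20.
Need (1)·f(k+1) − (1)·f(k) = k**4 + 12*k**3/5 + 16*k**2/5 + 8*k/5 + 9/20.
Degrees (0,0,4) ⇒ d ≤ 5.
Solving with deg f ≤ 5: f(k) = k*(4*k**4 + 2*k**3 + 4*k**2 - 4*k + 3)/20.
Certificate R = B(k−1)f/C = k*(4*k**4 + 2*k**3 + 4*k**2 - 4*k + 3)/(20*k**4 + 48*k**3 + 64*k**2 + 32*k + 9) gives s_k = k*(4*k**4 + 2*k**3 + 4*k**2 - 4*k + 3).
s_(k+1) − s_k = 20*k**4 + 48*k**3 + 64*k**2 + 32*k + 9 = t_k.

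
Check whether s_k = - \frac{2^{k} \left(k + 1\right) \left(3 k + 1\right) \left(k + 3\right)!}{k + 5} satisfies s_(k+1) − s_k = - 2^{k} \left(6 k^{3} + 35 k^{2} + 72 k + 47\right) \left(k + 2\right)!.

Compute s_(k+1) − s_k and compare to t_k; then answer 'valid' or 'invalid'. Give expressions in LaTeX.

s_(k+1) = -2**(k + 1)*(k + 2)*(3*k + 4)*factorial(k + 4)/(k + 6)
s_(k+1) − s_k = -2**k*(6*k**4 + 71*k**3 + 294*k**2 + 519*k + 314)*factorial(k + 3)/((k + 5)*(k + 6))
(s_(k+1) − s_k) − t_k = 2**(k + 1)*(2*k**2 + 13*k + 13)*(3*k**2 + 13*k + 18)*factorial(k + 2)/((k + 5)*(k + 6))

Invalid: residual \frac{2^{k + 1} \left(2 k^{2} + 13 k + 13\right) \left(3 k^{2} + 13 k + 18\right) \left(k + 2\right)!}{\left(k + 5\right) \left(k + 6\right)} ≠ 0.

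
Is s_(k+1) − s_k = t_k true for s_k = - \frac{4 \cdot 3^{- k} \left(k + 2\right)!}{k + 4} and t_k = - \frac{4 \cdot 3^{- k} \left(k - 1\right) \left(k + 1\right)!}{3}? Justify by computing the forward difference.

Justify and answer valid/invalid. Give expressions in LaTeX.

s_(k+1) = -4*factorial(k + 3)/(3*3**k*(k + 5))
s_(k+1) − s_k = -4*(k**2 + 4*k - 3)*factorial(k + 2)/(3*3**k*(k + 4)*(k + 5))
(s_(k+1) − s_k) − t_k = 8*(k**2 + 3*k - 7)*factorial(k + 1)/(3*3**k*(k + 4)*(k + 5))

Invalid: residual \frac{8 \cdot 3^{- k} \left(k^{2} + 3 k - 7\right) \left(k + 1\right)!}{3 \left(k + 4\right) \left(k + 5\right)} ≠ 0.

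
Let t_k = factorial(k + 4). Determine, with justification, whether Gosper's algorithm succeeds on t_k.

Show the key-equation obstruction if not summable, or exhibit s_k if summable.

No — negative degree bound, so no certificate f.

t_(k+1)/t_k = k + 5.
Gosper form: A/B · C(k+1)/C(k) with A=k + 5, B=1, C=1.
Need (k + 5)·f(k+1) − (1)·f(k) = 1.
d = -1 from the (1,0,0) case.
Negative degree bound (-1): no f exists, t_k not Gosper-summable.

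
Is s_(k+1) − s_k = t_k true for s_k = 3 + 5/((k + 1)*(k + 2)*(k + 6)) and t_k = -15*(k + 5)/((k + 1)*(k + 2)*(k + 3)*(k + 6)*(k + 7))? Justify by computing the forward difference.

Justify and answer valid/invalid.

s_(k+1) = 3 + 5/((k + 2)*(k + 3)*(k + 7))
s_(k+1) − s_k = 15*(-k - 5)/(k**5 + 19*k**4 + 131*k**3 + 401*k**2 + 540*k + 252)
(s_(k+1) − s_k) − t_k = 0

valid (s_(k+1) − s_k reduces to t_k)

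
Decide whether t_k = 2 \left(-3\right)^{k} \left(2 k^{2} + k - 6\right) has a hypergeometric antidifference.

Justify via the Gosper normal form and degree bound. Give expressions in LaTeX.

Yes. s_k = \left(-3\right)^{k} \left(- k^{2} + k + 3\right).

Step 1: r(k) = 3*(-2*k**2 - 5*k + 3)/(2*k**2 + k - 6).
Take A(k)=-3, B(k)=1, C(k)=k**2 + k/2 - 3.
Key eq: (-3)·f(k+1) = (1)·f(k) + (k**2 + k/2 - 3).
deg f ≤ 2 (via 0,0,2).
Solving with deg f ≤ 2: f(k) = -(k**2 - k - 3)/4.
Get s_k = R·t_k = (-3)**k*(-k**2 + k + 3) with R(k) = B(k−1)f(k)/C(k) = -(k**2 - k - 3)/(2*(k + 2)*(2*k - 3)).
Verify: 2*(-3)**k*(2*k**2 + k - 6) matches t_k.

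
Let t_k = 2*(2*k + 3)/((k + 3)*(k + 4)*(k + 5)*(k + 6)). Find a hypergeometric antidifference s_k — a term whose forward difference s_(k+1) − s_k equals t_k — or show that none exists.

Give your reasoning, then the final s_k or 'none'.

s_k = k*(k**2 + 12*k + 17)/(15*(k + 3)*(k + 4)*(k + 5))

t_(k+1)/t_k = (k + 3)*(2*k + 5)/((k + 7)*(2*k + 3)).
Take A(k)=k + 3, B(k)=k + 7, C(k)=k + 3/2.
f must satisfy (k + 3)·f(k+1) − (k + 6)·f(k) = k + 3/2.
From deg A=1, deg B=1, deg C=1: d=3.
Solve for f: f(k) = k*(k**2 + 12*k + 17)/60 (degree 3 ≤ 3).
Then R = B(k−1)f/C = k*(k + 6)*(k**2 + 12*k + 17)/(30*(2*k + 3)), so s_k = R(k)·t_k = k*(k**2 + 12*k + 17)/(15*(k + 3)*(k + 4)*(k + 5)).
Verify: 2*(2*k + 3)/(k**4 + 18*k**3 + 119*k**2 + 342*k + 360) matches t_k.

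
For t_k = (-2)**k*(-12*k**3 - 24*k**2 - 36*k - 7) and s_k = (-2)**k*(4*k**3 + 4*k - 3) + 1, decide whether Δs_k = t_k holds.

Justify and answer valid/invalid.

s_(k+1) = (-2)**(k + 1)*(4*k + 4*(k + 1)**3 + 1) + 1
s_(k+1) − s_k = (-2)**k*(-4*k**3 - 12*k - 8*(k + 1)**3 + 1)
(s_(k+1) − s_k) − t_k = 0

Valid: the claim telescopes to t_k.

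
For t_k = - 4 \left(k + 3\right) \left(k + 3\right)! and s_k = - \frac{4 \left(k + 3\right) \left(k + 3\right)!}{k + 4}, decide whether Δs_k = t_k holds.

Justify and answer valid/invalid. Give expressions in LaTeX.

Invalid: residual \frac{4 \left(k^{2} + 7 k + 11\right) \left(k + 3\right)!}{\left(k + 4\right) \left(k + 5\right)} ≠ 0.

s_(k+1) = -4*(k + 4)*factorial(k + 4)/(k + 5)
s_(k+1) − s_k = -4*(k**3 + 11*k**2 + 40*k + 49)*factorial(k + 3)/((k + 4)*(k + 5))
(s_(k+1) − s_k) − t_k = 4*(k**2 + 7*k + 11)*factorial(k + 3)/((k + 4)*(k + 5))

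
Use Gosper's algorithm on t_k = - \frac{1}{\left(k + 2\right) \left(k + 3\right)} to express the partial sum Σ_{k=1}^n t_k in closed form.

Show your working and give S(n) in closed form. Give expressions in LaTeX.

t_(k+1)/t_k = (k + 2)/(k + 4).
Normal form (A,B,C) = (k + 2, k + 4, 1).
Solve (k + 2)·f(k+1) − (k + 3)·f(k) = 1.
Bound: deg f ≤ 1.
Solve for f: f(k) = k/2 (degree 1 ≤ 1).
Certificate R = B(k−1)f/C = k*(k + 3)/2 gives s_k = -k/(2*k + 4).
Verify: -1/(k**2 + 5*k + 6) matches t_k.
Σ_(k=1)^n t_k = s_(n+1) − s_(1) = ((-n - 1)/(2*(n + 3))) − (-1/6), i.e. -n/(3*n + 9).

S(n) = - \frac{n}{3 n + 9}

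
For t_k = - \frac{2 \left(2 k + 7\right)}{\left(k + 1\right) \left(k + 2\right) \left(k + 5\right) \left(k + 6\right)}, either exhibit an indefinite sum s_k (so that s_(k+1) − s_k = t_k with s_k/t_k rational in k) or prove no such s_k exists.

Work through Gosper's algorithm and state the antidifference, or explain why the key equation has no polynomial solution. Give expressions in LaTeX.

s_k = \frac{2 k \left(- k - 6\right)}{5 \left(k^{2} + 6 k + 5\right)}

Ratio r(k) = (k + 1)*(k + 5)*(2*k + 9)/((k + 3)*(k + 7)*(2*k + 7)).
A = k + 1, B = k + 7, C = k**3 + 21*k**2/2 + 73*k/2 + 42.
f must satisfy (k + 1)·f(k+1) − (k + 6)·f(k) = k**3 + 21*k**2/2 + 73*k/2 + 42.
d = 5 from the (1,1,3) case.
A polynomial solution: f(k) = k*(k + 2)*(k + 3)*(k + 4)*(k + 6)/10.
Then R = B(k−1)f/C = k*(k + 2)*(k + 6)**2/(5*(2*k + 7)), so s_k = R(k)·t_k = 2*k*(-k - 6)/(5*(k**2 + 6*k + 5)).
Check: Δs_k = 2*(-2*k - 7)/(k**4 + 14*k**3 + 65*k**2 + 112*k + 60). ✓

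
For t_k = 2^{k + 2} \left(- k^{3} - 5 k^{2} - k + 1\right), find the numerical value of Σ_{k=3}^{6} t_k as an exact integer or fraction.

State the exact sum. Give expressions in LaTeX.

Σ = -146944

Compute t_(k+1)/t_k: get 2*(k**3 + 8*k**2 + 14*k + 6)/(k**3 + 5*k**2 + k - 1).
So A=2 and B=1, with C=k**3 + 5*k**2 + k - 1.
Need (2)·f(k+1) − (1)·f(k) = k**3 + 5*k**2 + k - 1.
From deg A=0, deg B=0, deg C=3: d=3.
A polynomial solution: f(k) = (k - 1)**2*(k + 1).
Then R = B(k−1)f/C = (k - 1)**2*(k + 1)/(k**3 + 5*k**2 + k - 1), so s_k = R(k)·t_k = 2**(k + 2)*(-k**3 + k**2 + k - 1).
Verify: 2**(k + 2)*(-k**3 - 5*k**2 - k + 1) matches t_k.
Sum = s_(7) − s_(3); s_(7) = -147456, s_(3) = -512 ⇒ -146944.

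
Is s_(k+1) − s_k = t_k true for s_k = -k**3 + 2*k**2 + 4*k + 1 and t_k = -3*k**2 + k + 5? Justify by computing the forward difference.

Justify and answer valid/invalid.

s_(k+1) = -k**3 - k**2 + 5*k + 6
s_(k+1) − s_k = -3*k**2 + k + 5
(s_(k+1) − s_k) − t_k = 0

Valid: the claim telescopes to t_k.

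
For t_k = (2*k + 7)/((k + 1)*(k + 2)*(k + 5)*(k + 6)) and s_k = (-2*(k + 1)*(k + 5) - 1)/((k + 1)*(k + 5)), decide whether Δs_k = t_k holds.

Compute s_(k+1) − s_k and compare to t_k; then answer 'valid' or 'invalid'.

s_(k+1) = (-2*(k + 2)*(k + 6) - 1)/((k + 2)*(k + 6))
s_(k+1) − s_k = (2*k + 7)/(k**4 + 14*k**3 + 65*k**2 + 112*k + 60)
(s_(k+1) − s_k) − t_k = 0

valid (s_(k+1) − s_k reduces to t_k)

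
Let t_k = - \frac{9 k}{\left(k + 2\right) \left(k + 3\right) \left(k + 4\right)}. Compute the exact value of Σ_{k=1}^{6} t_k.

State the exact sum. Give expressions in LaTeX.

Σ = -7/10

r(k) = (k + 1)*(k + 2)/(k*(k + 5)) after simplifying.
Take A(k)=k + 2, B(k)=k + 5, C(k)=k.
Key eq: (k + 2)·f(k+1) = (k + 4)·f(k) + (k).
Degrees (1,1,1) ⇒ d ≤ 2.
A polynomial solution: f(k) = k*(k - 1)/6.
Certificate R = B(k−1)f/C = (k - 1)*(k + 4)/6 gives s_k = 3*k*(1 - k)/(2*(k + 2)*(k + 3)).
Δs = -9*k/(k**3 + 9*k**2 + 26*k + 24), as required.
Sum = s_(7) − s_(1); s_(7) = -7/10, s_(1) = 0 ⇒ -7/10.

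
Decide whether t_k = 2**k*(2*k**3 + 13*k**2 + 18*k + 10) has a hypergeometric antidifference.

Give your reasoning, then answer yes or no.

The ratio is 2*(2*k**3 + 19*k**2 + 50*k + 43)/(2*k**3 + 13*k**2 + 18*k + 10).
Normal form (A,B,C) = (2, 1, k**3 + 13*k**2/2 + 9*k + 5).
Key eq: (2)·f(k+1) = (1)·f(k) + (k**3 + 13*k**2/2 + 9*k + 5).
Bound: deg f ≤ 3.
Solving with deg f ≤ 3: f(k) = k*(2*k**2 + k + 2)/2.
Get s_k = R·t_k = 2**k*k*(2*k**2 + k + 2) with R(k) = B(k−1)f(k)/C(k) = k*(2*k**2 + k + 2)/(2*k**3 + 13*k**2 + 18*k + 10).
Δs = 2**k*(2*k**3 + 13*k**2 + 18*k + 10), as required.

Yes. s_k = 2**k*k*(2*k**2 + k + 2).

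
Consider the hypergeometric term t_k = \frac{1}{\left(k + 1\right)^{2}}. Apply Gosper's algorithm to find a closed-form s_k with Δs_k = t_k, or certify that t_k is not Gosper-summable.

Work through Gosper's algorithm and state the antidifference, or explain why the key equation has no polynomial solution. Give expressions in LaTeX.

r(k) = (k + 1)**2/(k + 2)**2 after simplifying.
Normal form (A,B,C) = (k**2 + 2*k + 1, k**2 + 4*k + 4, 1).
Solve (k**2 + 2*k + 1)·f(k+1) − (k**2 + 2*k + 1)·f(k) = 1.
deg f ≤ 0 (via 2,2,0).
f = c0 ⇒ A·f(k+1) − B(k−1)·f(k) − C = -1. The system {-1 = 0} is inconsistent; no antidifference.

none — t_k is not Gosper-summable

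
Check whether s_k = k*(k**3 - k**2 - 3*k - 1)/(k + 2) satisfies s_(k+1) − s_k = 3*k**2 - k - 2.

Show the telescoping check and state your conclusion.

Invalid: residual (-2*k**3 - 7*k**2 + 3*k + 4)/(k**2 + 5*k + 6) ≠ 0.

s_(k+1) = (k**4 + 3*k**3 - 6*k - 4)/(k + 3)
s_(k+1) − s_k = (3*k**4 + 12*k**3 + 4*k**2 - 13*k - 8)/(k**2 + 5*k + 6)
(s_(k+1) − s_k) − t_k = (-2*k**3 - 7*k**2 + 3*k + 4)/(k**2 + 5*k + 6)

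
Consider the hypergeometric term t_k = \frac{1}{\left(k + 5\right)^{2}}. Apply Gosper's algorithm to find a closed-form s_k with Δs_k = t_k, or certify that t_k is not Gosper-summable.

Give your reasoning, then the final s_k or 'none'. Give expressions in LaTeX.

Step 1: r(k) = (k + 5)**2/(k + 6)**2.
Gosper form: A/B · C(k+1)/C(k) with A=k**2 + 10*k + 25, B=k**2 + 12*k + 36, C=1.
Key eq: (k**2 + 10*k + 25)·f(k+1) = (k**2 + 10*k + 25)·f(k) + (1).
deg f ≤ 0 (via 2,2,0).
Generic f = c0 gives residual -1; -1 = 0 cannot hold, so t_k is not Gosper-summable.

no hypergeometric antidifference exists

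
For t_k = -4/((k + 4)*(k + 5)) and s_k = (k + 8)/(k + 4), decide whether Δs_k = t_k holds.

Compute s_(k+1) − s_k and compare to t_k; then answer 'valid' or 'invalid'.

Valid: the claim telescopes to t_k.

s_(k+1) = (k + 9)/(k + 5)
s_(k+1) − s_k = -4/(k**2 + 9*k + 20)
(s_(k+1) − s_k) − t_k = 0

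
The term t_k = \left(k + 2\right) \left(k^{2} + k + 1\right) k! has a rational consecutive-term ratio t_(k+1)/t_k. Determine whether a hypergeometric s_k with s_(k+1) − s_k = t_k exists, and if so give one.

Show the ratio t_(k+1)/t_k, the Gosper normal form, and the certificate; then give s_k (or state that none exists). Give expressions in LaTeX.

Compute t_(k+1)/t_k: get (k + 1)*(k + 3)*(k + (k + 1)**2 + 2)/((k + 2)*(k**2 + k + 1)).
A = k + 1, B = 1, C = k**3 + 3*k**2 + 3*k + 2.
Need (k + 1)·f(k+1) − (1)·f(k) = k**3 + 3*k**2 + 3*k + 2.
d = 2 from the (1,0,3) case.
A polynomial solution: f(k) = k**2 + k - 1.
So s_k = (B(k−1)f/C)·t_k = ((k**2 + k - 1)/((k + 2)*(k**2 + k + 1)))·t_k = (k**2 + k - 1)*factorial(k).
Verify: (k + 2)*(k**2 + k + 1)*factorial(k) matches t_k.

s_k = \left(k^{2} + k - 1\right) k!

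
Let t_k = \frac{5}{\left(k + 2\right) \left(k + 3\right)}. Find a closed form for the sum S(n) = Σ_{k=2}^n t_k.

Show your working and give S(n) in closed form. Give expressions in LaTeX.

S(n) = \frac{5 \left(n - 1\right)}{4 \left(n + 3\right)}

r(k) = (k + 2)/(k + 4) after simplifying.
Normal form (A,B,C) = (k + 2, k + 4, 1).
f must satisfy (k + 2)·f(k+1) − (k + 3)·f(k) = 1.
d = 1 from the (1,1,0) case.
Solve for f: f(k) = k/2 (degree 1 ≤ 1).
So s_k = (B(k−1)f/C)·t_k = (k*(k + 3)/2)·t_k = 5*k/(2*(k + 2)).
s_(k+1) − s_k = 5/(k**2 + 5*k + 6) = t_k.
Σ_(k=2)^n t_k = s_(n+1) − s_(2) = (5*(n + 1)/(2*(n + 3))) − (5/4), i.e. 5*(n - 1)/(4*(n + 3)).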